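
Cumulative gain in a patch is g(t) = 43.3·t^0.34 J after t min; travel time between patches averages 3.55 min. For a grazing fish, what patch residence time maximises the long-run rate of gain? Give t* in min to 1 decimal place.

Optimal t* satisfies g'(t*) = g(t*)/(T + t*).
g'(t) = 0.34·43.3·t^-0.66. Setting 0.34·43.3·t^-0.66 = 43.3·t^0.34/(3.55+t) gives 0.34(3.55+t) = t, so 0.66·t = 0.34×3.55.
t* = 0.34×3.55/0.66 = 1.829 min.

1.8 min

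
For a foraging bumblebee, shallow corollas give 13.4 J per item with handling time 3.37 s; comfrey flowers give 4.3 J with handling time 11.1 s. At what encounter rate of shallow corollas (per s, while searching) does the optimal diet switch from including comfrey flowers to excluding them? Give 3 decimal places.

0.032 per s

Drop comfrey flowers once their profitability E₂/h₂ falls below the rate achievable on shallow corollas alone: E₂/h₂ = λE₁/(1 + λh₁).
Solve for λ: λE₁h₂ = E₂(1 + λh₁) → λ(E₁h₂ − E₂h₁) = E₂ → λ = E₂/(E₁h₂ − E₂h₁).
λ = 4.3/(13.4×11.1 − 4.3×3.37) = 4.3/134.2 = 0.03203 per s.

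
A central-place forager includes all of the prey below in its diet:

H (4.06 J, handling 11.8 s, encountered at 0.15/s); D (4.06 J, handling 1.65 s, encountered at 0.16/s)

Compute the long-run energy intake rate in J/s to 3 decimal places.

R = Σλ_iE_i / (1 + Σλ_ih_i)
Numerator: 0.15×4.06 + 0.16×4.06 = 1.259
Denominator: 1 + 0.15×11.8 + 0.16×1.65 = 3.034
R = 1.259/3.034 = 0.4148 J/s

0.415 J/s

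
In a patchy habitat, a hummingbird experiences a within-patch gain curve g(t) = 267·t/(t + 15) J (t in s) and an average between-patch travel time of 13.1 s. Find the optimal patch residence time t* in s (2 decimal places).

14.02 s

Maximise g(t)/(T+t): set derivative to zero → g'(t)(T+t) = g(t).
g'(t) = 267·15/(t + 15)². Setting 267·15/(t+15)² = 267t/[(t+15)(13.1+t)] gives 15(13.1+t) = t(t+15), so t² = 15×13.1 = 196.5.
t* = √196.5 = 14.02 s.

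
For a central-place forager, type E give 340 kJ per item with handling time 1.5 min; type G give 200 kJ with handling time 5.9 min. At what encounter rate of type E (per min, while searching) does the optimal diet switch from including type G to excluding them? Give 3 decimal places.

0.117 per min

At the threshold, the rate on type E alone equals the profitability of type G: λ·340/(1 + λ·1.5) = 200/5.9 = 33.9.
Rearranging, λ(340 − 33.9×1.5) = 33.9, so λ = 33.9/289.2 = 0.1172 per min.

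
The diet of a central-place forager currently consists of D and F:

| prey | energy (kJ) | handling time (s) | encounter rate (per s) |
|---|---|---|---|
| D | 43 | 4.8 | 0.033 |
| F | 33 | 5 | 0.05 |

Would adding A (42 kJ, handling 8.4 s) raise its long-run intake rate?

Yes

On D and F alone, R = ΣλE/(1+Σλh) = 3.069/1.408 = 2.179 kJ/s.
Profitability of A: 42/8.4 = 5 kJ/s.
5 > 2.179, so adding A raises the average — include it.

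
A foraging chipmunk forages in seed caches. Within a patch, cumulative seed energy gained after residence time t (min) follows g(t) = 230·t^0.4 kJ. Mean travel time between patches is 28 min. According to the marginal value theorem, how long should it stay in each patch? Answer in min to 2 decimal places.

Maximise g(t)/(T+t): set derivative to zero → g'(t)(T+t) = g(t).
g'(t) = 0.4·230·t^-0.6. Setting 0.4·230·t^-0.6 = 230·t^0.4/(28+t) gives 0.4(28+t) = t, so 0.60·t = 0.4×28.
t* = 0.4×28/0.60 = 18.67 min.

18.67 min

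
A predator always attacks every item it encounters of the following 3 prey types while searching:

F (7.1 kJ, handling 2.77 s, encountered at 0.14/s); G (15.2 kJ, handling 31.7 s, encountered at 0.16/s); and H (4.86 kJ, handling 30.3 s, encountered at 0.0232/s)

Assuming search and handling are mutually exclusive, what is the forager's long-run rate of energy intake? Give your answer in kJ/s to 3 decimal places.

0.494 kJ/s

R = Σλ_iE_i / (1 + Σλ_ih_i)
Numerator: 0.14×7.1 + 0.16×15.2 + 0.0232×4.86 = 3.539
Denominator: 1 + 0.14×2.77 + 0.16×31.7 + 0.0232×30.3 = 7.163
R = 3.539/7.163 = 0.494 kJ/s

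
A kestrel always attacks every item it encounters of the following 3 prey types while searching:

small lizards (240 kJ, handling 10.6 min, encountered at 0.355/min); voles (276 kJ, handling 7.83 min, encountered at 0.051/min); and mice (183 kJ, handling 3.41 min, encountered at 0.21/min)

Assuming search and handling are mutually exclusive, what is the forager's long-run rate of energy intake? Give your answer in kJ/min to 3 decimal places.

23.426 kJ/min

Energy encountered per unit search time: 0.355×240 + 0.051×276 + 0.21×183 = 137.7 kJ/min.
Handling time per unit search time: 0.355×10.6 + 0.051×7.83 + 0.21×3.41 = 4.878.
Rate = 137.7/(1 + 4.878) = 23.43 kJ/min.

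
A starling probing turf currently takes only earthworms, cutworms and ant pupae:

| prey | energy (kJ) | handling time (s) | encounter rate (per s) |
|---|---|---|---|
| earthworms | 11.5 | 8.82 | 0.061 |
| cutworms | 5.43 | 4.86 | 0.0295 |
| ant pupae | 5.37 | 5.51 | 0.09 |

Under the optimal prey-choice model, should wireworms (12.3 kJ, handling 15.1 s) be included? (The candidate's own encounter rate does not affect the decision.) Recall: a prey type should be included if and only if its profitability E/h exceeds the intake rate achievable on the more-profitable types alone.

Yes

On earthworms, cutworms and ant pupae alone, R = ΣλE/(1+Σλh) = 1.345/2.177 = 0.6177 kJ/s.
wireworms: E/h = 12.3/15.1 = 0.8146 kJ/s.
0.8146 > 0.6177, so adding wireworms raises the average — include it.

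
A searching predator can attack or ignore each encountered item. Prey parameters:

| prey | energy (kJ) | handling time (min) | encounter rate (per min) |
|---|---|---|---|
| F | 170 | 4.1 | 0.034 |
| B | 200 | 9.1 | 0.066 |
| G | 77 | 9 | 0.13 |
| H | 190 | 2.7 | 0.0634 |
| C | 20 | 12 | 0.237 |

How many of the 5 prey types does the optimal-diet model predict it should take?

E/h in descending order: H 70.4, F 41.5, B 22, G 8.56, C 1.67 kJ/min. The optimal diet is the largest prefix of this list for which every included type satisfies E_i/h_i > R on the types above it.
Rate on top 1: 10.29. F: 41.5 > 10.29 → include.
Rate on top 2: 13.6. B: 22 > 13.6 → include.
Rate on top 3: 16.23. G: 8.56 < 16.23 → exclude; stop.
Optimal diet: H, F, B — 3 of 5 types.

3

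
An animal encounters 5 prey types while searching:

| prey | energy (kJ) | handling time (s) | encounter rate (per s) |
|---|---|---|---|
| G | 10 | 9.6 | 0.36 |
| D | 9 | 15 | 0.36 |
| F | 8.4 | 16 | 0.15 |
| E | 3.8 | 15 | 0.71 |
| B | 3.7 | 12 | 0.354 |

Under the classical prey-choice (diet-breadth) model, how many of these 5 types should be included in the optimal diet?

1

E/h in descending order: G 1.04, D 0.6, F 0.525, B 0.308, E 0.253 kJ/s. The optimal diet is the largest prefix of this list for which every included type satisfies E_i/h_i > R on the types above it.
Rate on top 1: 0.8079. D: 0.6 < 0.8079 → exclude; stop.
Optimal diet: G — 1 of 5 types.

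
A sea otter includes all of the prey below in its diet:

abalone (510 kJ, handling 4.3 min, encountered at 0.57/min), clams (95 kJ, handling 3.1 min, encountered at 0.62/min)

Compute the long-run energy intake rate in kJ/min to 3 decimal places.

65.066 kJ/min

Energy encountered per unit search time: 0.57×510 + 0.62×95 = 349.6 kJ/min.
Handling time per unit search time: 0.57×4.3 + 0.62×3.1 = 4.373.
Rate = 349.6/(1 + 4.373) = 65.07 kJ/min.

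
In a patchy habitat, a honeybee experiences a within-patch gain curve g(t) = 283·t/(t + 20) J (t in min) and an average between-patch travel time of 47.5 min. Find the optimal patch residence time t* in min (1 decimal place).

Maximise g(t)/(T+t): set derivative to zero → g'(t)(T+t) = g(t).
g'(t) = 283·20/(t + 20)². Setting 283·20/(t+20)² = 283t/[(t+20)(47.5+t)] gives 20(47.5+t) = t(t+20), so t² = 20×47.5 = 950.
t* = √950 = 30.82 min.

30.8 min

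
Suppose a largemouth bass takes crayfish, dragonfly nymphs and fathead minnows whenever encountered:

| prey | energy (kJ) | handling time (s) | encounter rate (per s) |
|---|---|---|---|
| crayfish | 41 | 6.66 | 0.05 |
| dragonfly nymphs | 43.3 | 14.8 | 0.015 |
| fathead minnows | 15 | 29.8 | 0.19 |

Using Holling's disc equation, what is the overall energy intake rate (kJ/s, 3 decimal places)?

0.769 kJ/s

Energy encountered per unit search time: 0.05×41 + 0.015×43.3 + 0.19×15 = 5.55 kJ/s.
Handling time per unit search time: 0.05×6.66 + 0.015×14.8 + 0.19×29.8 = 6.217.
Rate = 5.55/(1 + 6.217) = 0.7689 kJ/s.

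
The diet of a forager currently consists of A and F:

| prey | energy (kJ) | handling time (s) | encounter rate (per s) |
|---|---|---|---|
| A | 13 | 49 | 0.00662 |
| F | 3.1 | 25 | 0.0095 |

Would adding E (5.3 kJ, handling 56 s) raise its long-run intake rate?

Yes

On A and F alone, R = ΣλE/(1+Σλh) = 0.1155/1.562 = 0.07396 kJ/s.
Profitability of E: 5.3/56 = 0.09464 kJ/s.
Since 0.09464 > R, including E increases the long-run rate.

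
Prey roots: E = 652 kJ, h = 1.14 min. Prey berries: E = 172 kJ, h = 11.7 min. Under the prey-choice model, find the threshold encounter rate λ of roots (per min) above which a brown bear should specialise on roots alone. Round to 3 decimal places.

0.023 per min

At the threshold, the rate on roots alone equals the profitability of berries: λ·652/(1 + λ·1.14) = 172/11.7 = 14.7.
Rearranging, λ(652 − 14.7×1.14) = 14.7, so λ = 14.7/635.2 = 0.02314 per min.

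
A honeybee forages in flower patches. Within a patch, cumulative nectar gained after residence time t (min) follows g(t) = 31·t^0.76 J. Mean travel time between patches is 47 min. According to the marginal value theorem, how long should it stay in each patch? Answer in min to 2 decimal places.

148.83 min

Optimal t* satisfies g'(t*) = g(t*)/(T + t*).
g'(t) = 0.76·31·t^-0.24. Setting 0.76·31·t^-0.24 = 31·t^0.76/(47+t) gives 0.76(47+t) = t, so 0.24·t = 0.76×47.
t* = 0.76×47/0.24 = 148.8 min.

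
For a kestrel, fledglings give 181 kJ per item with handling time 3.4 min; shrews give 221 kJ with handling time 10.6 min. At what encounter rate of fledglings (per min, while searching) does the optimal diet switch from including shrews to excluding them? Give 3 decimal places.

At the threshold, the rate on fledglings alone equals the profitability of shrews: λ·181/(1 + λ·3.4) = 221/10.6 = 20.85.
Rearranging, λ(181 − 20.85×3.4) = 20.85, so λ = 20.85/110.1 = 0.1893 per min.

0.189 per min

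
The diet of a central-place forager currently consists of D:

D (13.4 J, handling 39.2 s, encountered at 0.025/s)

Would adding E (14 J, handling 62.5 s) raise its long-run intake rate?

Yes

Current rate: (0.025×13.4)/(1 + 0.025×39.2) = 0.1692 J/s.
E: E/h = 14/62.5 = 0.224 J/s.
0.224 > 0.1692, so adding E raises the average — include it.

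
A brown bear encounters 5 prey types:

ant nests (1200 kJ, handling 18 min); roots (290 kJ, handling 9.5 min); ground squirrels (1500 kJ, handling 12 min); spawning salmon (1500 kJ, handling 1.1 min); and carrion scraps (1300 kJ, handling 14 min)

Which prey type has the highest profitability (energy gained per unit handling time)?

Profitability E/h (kJ/min): ant nests = 1200/18 = 66.7, roots = 290/9.5 = 30.5, ground squirrels = 1500/12 = 125, spawning salmon = 1500/1.1 = 1.36e+03, carrion scraps = 1300/14 = 92.9.
Ranked: spawning salmon > ground squirrels > carrion scraps > ant nests > roots.

spawning salmon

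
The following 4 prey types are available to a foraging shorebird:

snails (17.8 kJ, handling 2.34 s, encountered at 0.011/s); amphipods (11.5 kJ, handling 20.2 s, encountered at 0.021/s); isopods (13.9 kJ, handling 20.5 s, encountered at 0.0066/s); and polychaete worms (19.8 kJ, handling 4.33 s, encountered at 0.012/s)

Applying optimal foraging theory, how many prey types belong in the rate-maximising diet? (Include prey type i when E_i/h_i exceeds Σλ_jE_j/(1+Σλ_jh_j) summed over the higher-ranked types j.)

E/h in descending order: snails 7.61, polychaete worms 4.57, isopods 0.678, amphipods 0.569 kJ/s. The optimal diet is the largest prefix of this list for which every included type satisfies E_i/h_i > R on the types above it.
Rate on top 1: 0.1909. polychaete worms: 4.57 > 0.1909 → include.
Rate on top 2: 0.4022. isopods: 0.678 > 0.4022 → include.
Rate on top 3: 0.4329. amphipods: 0.569 > 0.4329 → include.
Optimal diet: snails, polychaete worms, isopods, amphipods — 4 of 4 types.

4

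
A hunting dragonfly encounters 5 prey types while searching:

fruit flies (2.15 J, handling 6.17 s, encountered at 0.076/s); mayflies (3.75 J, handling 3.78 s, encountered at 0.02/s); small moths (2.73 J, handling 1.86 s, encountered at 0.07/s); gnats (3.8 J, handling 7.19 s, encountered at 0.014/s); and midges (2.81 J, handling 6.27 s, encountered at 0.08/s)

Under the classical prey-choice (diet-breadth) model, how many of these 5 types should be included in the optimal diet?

5

E/h in descending order: small moths 1.47, mayflies 0.992, gnats 0.529, midges 0.448, fruit flies 0.348 J/s. The optimal diet is the largest prefix of this list for which every included type satisfies E_i/h_i > R on the types above it.
Rate on top 1: 0.1691. mayflies: 0.992 > 0.1691 → include.
Rate on top 2: 0.2207. gnats: 0.529 > 0.2207 → include.
Rate on top 3: 0.2444. midges: 0.448 > 0.2444 → include.
Rate on top 4: 0.3009. fruit flies: 0.348 > 0.3009 → include.
Optimal diet: small moths, mayflies, gnats, midges, fruit flies — 5 of 5 types.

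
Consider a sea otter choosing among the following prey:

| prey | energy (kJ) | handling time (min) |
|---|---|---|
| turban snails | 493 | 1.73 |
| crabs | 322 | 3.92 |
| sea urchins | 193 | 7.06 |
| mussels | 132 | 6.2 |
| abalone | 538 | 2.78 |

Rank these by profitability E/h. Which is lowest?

In descending order of E/h:
turban snails: 493/1.73 = 285 kJ/min
abalone: 538/2.78 = 194 kJ/min
crabs: 322/3.92 = 82.1 kJ/min
sea urchins: 193/7.06 = 27.3 kJ/min
mussels: 132/6.2 = 21.3 kJ/min

mussels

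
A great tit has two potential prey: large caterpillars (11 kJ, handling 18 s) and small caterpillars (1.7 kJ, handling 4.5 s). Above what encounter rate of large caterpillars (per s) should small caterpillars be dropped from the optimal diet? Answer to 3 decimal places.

Drop small caterpillars once their profitability E₂/h₂ falls below the rate achievable on large caterpillars alone: E₂/h₂ = λE₁/(1 + λh₁).
Solve for λ: λE₁h₂ = E₂(1 + λh₁) → λ(E₁h₂ − E₂h₁) = E₂ → λ = E₂/(E₁h₂ − E₂h₁).
λ = 1.7/(11×4.5 − 1.7×18) = 1.7/18.9 = 0.08995 per s.

0.090 per s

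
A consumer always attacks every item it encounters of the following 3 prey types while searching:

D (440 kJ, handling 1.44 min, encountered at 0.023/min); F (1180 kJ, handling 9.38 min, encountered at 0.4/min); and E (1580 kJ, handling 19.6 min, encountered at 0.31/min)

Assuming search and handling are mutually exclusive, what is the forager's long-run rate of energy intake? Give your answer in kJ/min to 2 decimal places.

R = (0.023×440 + 0.4×1180 + 0.31×1580) / (1 + 0.023×1.44 + 0.4×9.38 + 0.31×19.6) = 971.9/10.86 = 89.49 kJ/min.

89.49 kJ/min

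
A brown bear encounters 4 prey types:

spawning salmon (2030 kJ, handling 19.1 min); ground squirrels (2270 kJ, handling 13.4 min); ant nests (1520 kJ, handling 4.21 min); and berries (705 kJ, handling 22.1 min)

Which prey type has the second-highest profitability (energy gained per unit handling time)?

ground squirrels

Profitability E/h (kJ/min): spawning salmon = 2030/19.1 = 106, ground squirrels = 2270/13.4 = 169, ant nests = 1520/4.21 = 361, berries = 705/22.1 = 31.9.
Ranked: ant nests > ground squirrels > spawning salmon > berries.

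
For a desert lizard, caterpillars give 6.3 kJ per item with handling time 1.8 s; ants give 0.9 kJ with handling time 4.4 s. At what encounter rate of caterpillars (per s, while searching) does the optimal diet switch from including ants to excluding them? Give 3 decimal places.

0.034 per s

At the threshold, the rate on caterpillars alone equals the profitability of ants: λ·6.3/(1 + λ·1.8) = 0.9/4.4 = 0.2045.
Rearranging, λ(6.3 − 0.2045×1.8) = 0.2045, so λ = 0.2045/5.932 = 0.03448 per s.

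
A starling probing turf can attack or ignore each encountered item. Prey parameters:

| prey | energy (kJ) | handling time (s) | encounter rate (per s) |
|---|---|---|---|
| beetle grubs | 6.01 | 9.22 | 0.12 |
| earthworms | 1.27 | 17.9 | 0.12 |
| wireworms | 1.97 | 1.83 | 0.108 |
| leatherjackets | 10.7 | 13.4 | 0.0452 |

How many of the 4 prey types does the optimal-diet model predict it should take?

Rank by E/h (kJ/s): wireworms 1.08, leatherjackets 0.799, beetle grubs 0.652, earthworms 0.0709. Include each in turn until the next type's E/h falls below the running intake rate.
Rate on top 1: 0.1776. leatherjackets: 0.799 > 0.1776 → include.
Rate on top 2: 0.3862. beetle grubs: 0.652 > 0.3862 → include.
Rate on top 3: 0.4872. earthworms: 0.0709 < 0.4872 → exclude; stop.
Optimal diet: wireworms, leatherjackets, beetle grubs — 3 of 4 types.

3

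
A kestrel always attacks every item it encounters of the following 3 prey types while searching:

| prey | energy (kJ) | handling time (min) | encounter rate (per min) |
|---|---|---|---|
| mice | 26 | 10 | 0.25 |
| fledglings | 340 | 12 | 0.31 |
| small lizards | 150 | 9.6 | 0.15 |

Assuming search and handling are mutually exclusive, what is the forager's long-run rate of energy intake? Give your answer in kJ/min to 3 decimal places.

15.520 kJ/min

R = (0.25×26 + 0.31×340 + 0.15×150) / (1 + 0.25×10 + 0.31×12 + 0.15×9.6) = 134.4/8.66 = 15.52 kJ/min.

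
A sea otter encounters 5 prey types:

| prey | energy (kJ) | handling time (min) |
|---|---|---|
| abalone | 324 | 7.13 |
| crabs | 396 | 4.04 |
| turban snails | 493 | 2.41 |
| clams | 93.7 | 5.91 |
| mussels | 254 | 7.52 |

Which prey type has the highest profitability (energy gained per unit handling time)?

In descending order of E/h:
turban snails: 493/2.41 = 205 kJ/min
crabs: 396/4.04 = 98 kJ/min
abalone: 324/7.13 = 45.4 kJ/min
mussels: 254/7.52 = 33.8 kJ/min
clams: 93.7/5.91 = 15.9 kJ/min

turban snails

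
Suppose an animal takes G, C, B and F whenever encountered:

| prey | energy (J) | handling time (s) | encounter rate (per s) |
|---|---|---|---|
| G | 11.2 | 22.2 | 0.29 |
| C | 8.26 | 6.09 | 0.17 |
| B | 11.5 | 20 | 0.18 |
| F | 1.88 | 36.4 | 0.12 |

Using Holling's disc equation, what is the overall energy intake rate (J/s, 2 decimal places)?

0.42 J/s

R = (0.29×11.2 + 0.17×8.26 + 0.18×11.5 + 0.12×1.88) / (1 + 0.29×22.2 + 0.17×6.09 + 0.18×20 + 0.12×36.4) = 6.948/16.44 = 0.4226 J/s.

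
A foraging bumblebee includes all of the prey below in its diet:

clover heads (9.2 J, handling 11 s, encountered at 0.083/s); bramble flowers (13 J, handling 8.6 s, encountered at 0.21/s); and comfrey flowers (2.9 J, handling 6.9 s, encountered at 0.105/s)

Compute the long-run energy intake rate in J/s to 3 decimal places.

0.855 J/s

R = Σλ_iE_i / (1 + Σλ_ih_i)
Numerator: 0.083×9.2 + 0.21×13 + 0.105×2.9 = 3.798
Denominator: 1 + 0.083×11 + 0.21×8.6 + 0.105×6.9 = 4.444
R = 3.798/4.444 = 0.8548 J/s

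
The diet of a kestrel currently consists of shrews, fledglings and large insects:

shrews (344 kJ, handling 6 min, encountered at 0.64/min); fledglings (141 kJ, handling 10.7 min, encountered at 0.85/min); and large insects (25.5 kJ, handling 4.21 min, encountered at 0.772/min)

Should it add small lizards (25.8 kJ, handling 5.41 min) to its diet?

Current rate: (0.64×344 + 0.85×141 + 0.772×25.5)/(1 + 0.64×6 + 0.85×10.7 + 0.772×4.21) = 20.93 kJ/min.
Profitability of small lizards: 25.8/5.41 = 4.769 kJ/min.
4.769 < 20.93, so adding small lizards would lower the average — exclude it.

No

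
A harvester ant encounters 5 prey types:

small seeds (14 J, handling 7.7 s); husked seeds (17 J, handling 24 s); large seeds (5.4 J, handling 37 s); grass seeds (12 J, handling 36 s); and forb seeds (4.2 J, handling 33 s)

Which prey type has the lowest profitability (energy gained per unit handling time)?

forb seeds

Profitability E/h (J/s): small seeds = 14/7.7 = 1.82, husked seeds = 17/24 = 0.708, large seeds = 5.4/37 = 0.146, grass seeds = 12/36 = 0.333, forb seeds = 4.2/33 = 0.127.
Ranked: small seeds > husked seeds > grass seeds > large seeds > forb seeds.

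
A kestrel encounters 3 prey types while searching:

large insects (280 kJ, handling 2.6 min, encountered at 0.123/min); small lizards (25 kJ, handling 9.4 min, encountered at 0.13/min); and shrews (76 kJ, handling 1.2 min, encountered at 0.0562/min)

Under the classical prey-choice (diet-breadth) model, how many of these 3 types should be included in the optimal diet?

2

Rank by E/h (kJ/min): large insects 108, shrews 63.3, small lizards 2.66. Include each in turn until the next type's E/h falls below the running intake rate.
Rate on top 1: 26.09. shrews: 63.3 > 26.09 → include.
Rate on top 2: 27.91. small lizards: 2.66 < 27.91 → exclude; stop.
Optimal diet: large insects, shrews — 2 of 3 types.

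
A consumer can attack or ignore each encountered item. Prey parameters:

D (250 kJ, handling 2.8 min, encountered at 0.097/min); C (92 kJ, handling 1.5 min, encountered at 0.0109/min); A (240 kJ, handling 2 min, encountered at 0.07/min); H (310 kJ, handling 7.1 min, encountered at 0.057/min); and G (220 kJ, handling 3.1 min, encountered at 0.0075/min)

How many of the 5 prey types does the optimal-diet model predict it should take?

Profitabilities (E/h, kJ/min): A 120, D 89.3, G 71, C 61.3, H 43.7. Add prey in this order while the next type's profitability exceeds the intake rate on those already taken.
Rate on top 1: 14.74. D: 89.3 > 14.74 → include.
Rate on top 2: 29.08. G: 71 > 29.08 → include.
Rate on top 3: 29.76. C: 61.3 > 29.76 → include.
Rate on top 4: 30.11. H: 43.7 > 30.11 → include.
Optimal diet: A, D, G, C, H — 5 of 5 types.

5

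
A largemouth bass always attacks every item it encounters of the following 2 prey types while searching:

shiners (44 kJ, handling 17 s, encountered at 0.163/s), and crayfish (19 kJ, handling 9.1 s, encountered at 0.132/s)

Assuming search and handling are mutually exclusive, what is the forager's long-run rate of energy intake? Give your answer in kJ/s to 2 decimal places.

R = (0.163×44 + 0.132×19) / (1 + 0.163×17 + 0.132×9.1) = 9.68/4.972 = 1.947 kJ/s.

1.95 kJ/s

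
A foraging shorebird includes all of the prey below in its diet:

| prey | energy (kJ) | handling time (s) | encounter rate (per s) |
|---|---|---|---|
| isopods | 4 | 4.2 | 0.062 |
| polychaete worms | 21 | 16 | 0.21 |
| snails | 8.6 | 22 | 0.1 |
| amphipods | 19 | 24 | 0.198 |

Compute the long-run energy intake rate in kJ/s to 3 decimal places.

Energy encountered per unit search time: 0.062×4 + 0.21×21 + 0.1×8.6 + 0.198×19 = 9.28 kJ/s.
Handling time per unit search time: 0.062×4.2 + 0.21×16 + 0.1×22 + 0.198×24 = 10.57.
Rate = 9.28/(1 + 10.57) = 0.8019 kJ/s.

0.802 kJ/s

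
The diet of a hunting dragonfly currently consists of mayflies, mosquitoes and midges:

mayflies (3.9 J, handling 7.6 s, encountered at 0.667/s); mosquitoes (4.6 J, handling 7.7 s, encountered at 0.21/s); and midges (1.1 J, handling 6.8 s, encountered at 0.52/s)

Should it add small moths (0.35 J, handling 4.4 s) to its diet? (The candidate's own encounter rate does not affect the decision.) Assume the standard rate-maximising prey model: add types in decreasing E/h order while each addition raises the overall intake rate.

No

Current rate: (0.667×3.9 + 0.21×4.6 + 0.52×1.1)/(1 + 0.667×7.6 + 0.21×7.7 + 0.52×6.8) = 0.3688 J/s.
Profitability of small moths: 0.35/4.4 = 0.07955 J/s.
0.07955 < 0.3688, so adding small moths would lower the average — exclude it.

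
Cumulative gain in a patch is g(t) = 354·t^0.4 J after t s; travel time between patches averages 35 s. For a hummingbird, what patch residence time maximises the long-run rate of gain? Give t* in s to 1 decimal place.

23.3 s

Optimal t* satisfies g'(t*) = g(t*)/(T + t*).
g'(t) = 0.4·354·t^-0.6. Setting 0.4·354·t^-0.6 = 354·t^0.4/(35+t) gives 0.4(35+t) = t, so 0.60·t = 0.4×35.
t* = 0.4×35/0.60 = 23.33 s.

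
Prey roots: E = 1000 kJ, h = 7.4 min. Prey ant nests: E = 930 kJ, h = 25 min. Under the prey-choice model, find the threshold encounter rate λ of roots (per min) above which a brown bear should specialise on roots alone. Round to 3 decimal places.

Drop ant nests once their profitability E₂/h₂ falls below the rate achievable on roots alone: E₂/h₂ = λE₁/(1 + λh₁).
Solve for λ: λE₁h₂ = E₂(1 + λh₁) → λ(E₁h₂ − E₂h₁) = E₂ → λ = E₂/(E₁h₂ − E₂h₁).
λ = 930/(1000×25 − 930×7.4) = 930/1.812e+04 = 0.05133 per min.

0.051 per min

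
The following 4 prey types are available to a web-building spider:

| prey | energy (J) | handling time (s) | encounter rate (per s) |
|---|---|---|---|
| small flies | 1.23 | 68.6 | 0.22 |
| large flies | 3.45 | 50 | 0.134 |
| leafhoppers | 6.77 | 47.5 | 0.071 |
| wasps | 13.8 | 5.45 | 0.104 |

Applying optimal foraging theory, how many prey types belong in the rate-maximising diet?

E/h in descending order: wasps 2.53, leafhoppers 0.143, large flies 0.069, small flies 0.0179 J/s. The optimal diet is the largest prefix of this list for which every included type satisfies E_i/h_i > R on the types above it.
Rate on top 1: 0.916. leafhoppers: 0.143 < 0.916 → exclude; stop.
Optimal diet: wasps — 1 of 4 types.

1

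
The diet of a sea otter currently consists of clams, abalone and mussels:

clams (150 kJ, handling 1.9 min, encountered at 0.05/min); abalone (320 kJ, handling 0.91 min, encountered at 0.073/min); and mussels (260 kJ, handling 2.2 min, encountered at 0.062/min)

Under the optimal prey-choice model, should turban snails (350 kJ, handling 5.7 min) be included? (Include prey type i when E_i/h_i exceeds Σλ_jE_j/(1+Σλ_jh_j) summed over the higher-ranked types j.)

Current rate: (0.05×150 + 0.073×320 + 0.062×260)/(1 + 0.05×1.9 + 0.073×0.91 + 0.062×2.2) = 36.2 kJ/min.
Profitability of turban snails: 350/5.7 = 61.4 kJ/min.
61.4 > 36.2, so adding turban snails raises the average — include it.

Yes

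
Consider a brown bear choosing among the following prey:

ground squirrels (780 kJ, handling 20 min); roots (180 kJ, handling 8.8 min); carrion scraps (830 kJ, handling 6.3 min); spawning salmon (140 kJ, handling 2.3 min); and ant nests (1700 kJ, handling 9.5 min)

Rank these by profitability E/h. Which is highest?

ant nests

In descending order of E/h:
ant nests: 1700/9.5 = 179 kJ/min
carrion scraps: 830/6.3 = 132 kJ/min
spawning salmon: 140/2.3 = 60.9 kJ/min
ground squirrels: 780/20 = 39 kJ/min
roots: 180/8.8 = 20.5 kJ/min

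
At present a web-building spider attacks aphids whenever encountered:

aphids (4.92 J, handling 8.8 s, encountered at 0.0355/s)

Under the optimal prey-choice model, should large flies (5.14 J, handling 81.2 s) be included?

On aphids alone, R = ΣλE/(1+Σλh) = 0.1747/1.312 = 0.1331 J/s.
Profitability of large flies: 5.14/81.2 = 0.0633 J/s.
Since 0.0633 < R, time spent handling large flies is better spent searching.

No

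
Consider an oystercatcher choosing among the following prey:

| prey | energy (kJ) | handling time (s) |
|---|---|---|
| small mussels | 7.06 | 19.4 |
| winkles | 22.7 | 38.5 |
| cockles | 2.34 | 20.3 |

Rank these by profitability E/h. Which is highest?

In descending order of E/h:
winkles: 22.7/38.5 = 0.59 kJ/s
small mussels: 7.06/19.4 = 0.364 kJ/s
cockles: 2.34/20.3 = 0.115 kJ/s

winkles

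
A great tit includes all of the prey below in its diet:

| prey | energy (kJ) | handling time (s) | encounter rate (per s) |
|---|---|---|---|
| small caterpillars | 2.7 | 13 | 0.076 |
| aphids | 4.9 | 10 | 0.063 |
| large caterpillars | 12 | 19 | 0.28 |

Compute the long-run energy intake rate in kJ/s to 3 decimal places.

0.488 kJ/s

R = (0.076×2.7 + 0.063×4.9 + 0.28×12) / (1 + 0.076×13 + 0.063×10 + 0.28×19) = 3.874/7.938 = 0.488 kJ/s.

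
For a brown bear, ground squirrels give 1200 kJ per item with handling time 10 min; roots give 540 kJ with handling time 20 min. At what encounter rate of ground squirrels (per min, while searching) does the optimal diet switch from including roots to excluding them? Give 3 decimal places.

Drop roots once their profitability E₂/h₂ falls below the rate achievable on ground squirrels alone: E₂/h₂ = λE₁/(1 + λh₁).
Solve for λ: λE₁h₂ = E₂(1 + λh₁) → λ(E₁h₂ − E₂h₁) = E₂ → λ = E₂/(E₁h₂ − E₂h₁).
λ = 540/(1200×20 − 540×10) = 540/1.86e+04 = 0.02903 per min.

0.029 per min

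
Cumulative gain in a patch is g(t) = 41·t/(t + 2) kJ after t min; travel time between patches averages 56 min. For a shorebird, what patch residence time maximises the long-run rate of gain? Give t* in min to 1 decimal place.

10.6 min

Maximise g(t)/(T+t): set derivative to zero → g'(t)(T+t) = g(t).
g'(t) = 41·2/(t + 2)². Setting 41·2/(t+2)² = 41t/[(t+2)(56+t)] gives 2(56+t) = t(t+2), so t² = 2×56 = 112.
t* = √112 = 10.58 min.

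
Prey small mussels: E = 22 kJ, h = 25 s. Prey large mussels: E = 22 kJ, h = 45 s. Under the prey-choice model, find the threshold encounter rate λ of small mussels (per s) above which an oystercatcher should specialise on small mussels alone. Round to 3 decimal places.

At the threshold, the rate on small mussels alone equals the profitability of large mussels: λ·22/(1 + λ·25) = 22/45 = 0.4889.
Rearranging, λ(22 − 0.4889×25) = 0.4889, so λ = 0.4889/9.778 = 0.05 per s.

0.050 per s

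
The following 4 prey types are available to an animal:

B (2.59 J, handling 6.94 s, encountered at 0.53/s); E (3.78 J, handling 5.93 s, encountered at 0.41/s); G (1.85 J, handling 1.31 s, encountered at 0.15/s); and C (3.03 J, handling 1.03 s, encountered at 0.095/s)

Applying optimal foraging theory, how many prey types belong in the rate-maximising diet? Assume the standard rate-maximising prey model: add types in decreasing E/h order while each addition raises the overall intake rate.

3

Profitabilities (E/h, J/s): C 2.94, G 1.41, E 0.637, B 0.373. Add prey in this order while the next type's profitability exceeds the intake rate on those already taken.
Rate on top 1: 0.2622. G: 1.41 > 0.2622 → include.
Rate on top 2: 0.4368. E: 0.637 > 0.4368 → include.
Rate on top 3: 0.5677. B: 0.373 < 0.5677 → exclude; stop.
Optimal diet: C, G, E — 3 of 4 types.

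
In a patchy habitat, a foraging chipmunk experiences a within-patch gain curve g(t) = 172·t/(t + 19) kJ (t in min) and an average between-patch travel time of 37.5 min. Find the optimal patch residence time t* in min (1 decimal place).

By the marginal value theorem, leave when the instantaneous gain rate g'(t) equals the habitat-wide average g(t)/(T + t).
g'(t) = 172·19/(t + 19)². Setting 172·19/(t+19)² = 172t/[(t+19)(37.5+t)] gives 19(37.5+t) = t(t+19), so t² = 19×37.5 = 712.5.
t* = √712.5 = 26.69 min.

26.7 min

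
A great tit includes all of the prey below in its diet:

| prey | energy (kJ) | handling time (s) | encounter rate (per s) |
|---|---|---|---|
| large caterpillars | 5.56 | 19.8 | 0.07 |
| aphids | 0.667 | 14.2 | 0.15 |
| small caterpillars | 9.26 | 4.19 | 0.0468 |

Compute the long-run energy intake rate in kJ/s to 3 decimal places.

0.196 kJ/s

R = (0.07×5.56 + 0.15×0.667 + 0.0468×9.26) / (1 + 0.07×19.8 + 0.15×14.2 + 0.0468×4.19) = 0.9226/4.712 = 0.1958 kJ/s.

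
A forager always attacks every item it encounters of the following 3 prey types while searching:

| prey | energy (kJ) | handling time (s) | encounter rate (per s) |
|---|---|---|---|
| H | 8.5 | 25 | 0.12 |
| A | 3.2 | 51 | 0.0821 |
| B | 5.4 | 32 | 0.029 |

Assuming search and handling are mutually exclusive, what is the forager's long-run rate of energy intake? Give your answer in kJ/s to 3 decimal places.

0.158 kJ/s

Energy encountered per unit search time: 0.12×8.5 + 0.0821×3.2 + 0.029×5.4 = 1.439 kJ/s.
Handling time per unit search time: 0.12×25 + 0.0821×51 + 0.029×32 = 8.115.
Rate = 1.439/(1 + 8.115) = 0.1579 kJ/s.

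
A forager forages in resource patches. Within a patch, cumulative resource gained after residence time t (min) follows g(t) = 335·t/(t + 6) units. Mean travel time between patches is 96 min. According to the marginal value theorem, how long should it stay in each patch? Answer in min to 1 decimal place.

24.0 min

Maximise g(t)/(T+t): set derivative to zero → g'(t)(T+t) = g(t).
g'(t) = 335·6/(t + 6)². Setting 335·6/(t+6)² = 335t/[(t+6)(96+t)] gives 6(96+t) = t(t+6), so t² = 6×96 = 576.
t* = √576 = 24 min.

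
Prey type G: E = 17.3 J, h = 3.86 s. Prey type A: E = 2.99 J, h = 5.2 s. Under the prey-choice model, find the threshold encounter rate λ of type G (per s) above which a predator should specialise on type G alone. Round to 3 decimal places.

0.038 per s

Drop type A once their profitability E₂/h₂ falls below the rate achievable on type G alone: E₂/h₂ = λE₁/(1 + λh₁).
Solve for λ: λE₁h₂ = E₂(1 + λh₁) → λ(E₁h₂ − E₂h₁) = E₂ → λ = E₂/(E₁h₂ − E₂h₁).
λ = 2.99/(17.3×5.2 − 2.99×3.86) = 2.99/78.42 = 0.03813 per s.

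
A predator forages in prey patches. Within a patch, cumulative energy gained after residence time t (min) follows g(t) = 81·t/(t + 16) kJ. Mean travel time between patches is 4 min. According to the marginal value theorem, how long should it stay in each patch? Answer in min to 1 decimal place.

Maximise g(t)/(T+t): set derivative to zero → g'(t)(T+t) = g(t).
g'(t) = 81·16/(t + 16)². Setting 81·16/(t+16)² = 81t/[(t+16)(4+t)] gives 16(4+t) = t(t+16), so t² = 16×4 = 64.
t* = √64 = 8 min.

8.0 min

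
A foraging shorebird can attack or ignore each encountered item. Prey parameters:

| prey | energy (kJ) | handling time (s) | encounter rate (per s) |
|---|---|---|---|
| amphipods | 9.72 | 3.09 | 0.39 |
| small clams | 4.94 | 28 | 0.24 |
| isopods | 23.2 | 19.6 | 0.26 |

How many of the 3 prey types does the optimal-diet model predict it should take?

1

Rank by E/h (kJ/s): amphipods 3.15, isopods 1.18, small clams 0.176. Include each in turn until the next type's E/h falls below the running intake rate.
Rate on top 1: 1.719. isopods: 1.18 < 1.719 → exclude; stop.
Optimal diet: amphipods — 1 of 3 types.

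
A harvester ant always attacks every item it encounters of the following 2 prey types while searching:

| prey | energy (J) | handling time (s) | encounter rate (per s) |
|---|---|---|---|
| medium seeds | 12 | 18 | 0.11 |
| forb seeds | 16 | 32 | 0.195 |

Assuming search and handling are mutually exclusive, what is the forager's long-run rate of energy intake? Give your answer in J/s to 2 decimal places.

R = Σλ_iE_i / (1 + Σλ_ih_i)
Numerator: 0.11×12 + 0.195×16 = 4.44
Denominator: 1 + 0.11×18 + 0.195×32 = 9.22
R = 4.44/9.22 = 0.4816 J/s

0.48 J/s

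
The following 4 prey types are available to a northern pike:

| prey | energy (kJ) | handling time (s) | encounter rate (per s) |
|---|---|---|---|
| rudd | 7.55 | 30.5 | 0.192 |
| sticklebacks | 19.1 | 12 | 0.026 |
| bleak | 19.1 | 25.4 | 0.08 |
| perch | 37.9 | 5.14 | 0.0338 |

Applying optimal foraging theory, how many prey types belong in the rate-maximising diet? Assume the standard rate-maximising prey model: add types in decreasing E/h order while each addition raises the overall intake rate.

2

Profitabilities (E/h, kJ/s): perch 7.37, sticklebacks 1.59, bleak 0.752, rudd 0.248. Add prey in this order while the next type's profitability exceeds the intake rate on those already taken.
Rate on top 1: 1.091. sticklebacks: 1.59 > 1.091 → include.
Rate on top 2: 1.196. bleak: 0.752 < 1.196 → exclude; stop.
Optimal diet: perch, sticklebacks — 2 of 4 types.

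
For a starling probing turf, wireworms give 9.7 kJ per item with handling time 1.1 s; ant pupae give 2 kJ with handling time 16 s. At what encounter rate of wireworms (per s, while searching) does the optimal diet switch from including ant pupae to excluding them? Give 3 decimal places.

The zero-one rule: include ant pupae iff E₂/h₂ > λE₁/(1+λh₁). Equality gives the switch point.
λE₁h₂ = E₂ + λE₂h₁ ⇒ λ = E₂/(E₁h₂ − E₂h₁) = 2/(155.2 − 2.2) = 0.01307 per s.

0.013 per s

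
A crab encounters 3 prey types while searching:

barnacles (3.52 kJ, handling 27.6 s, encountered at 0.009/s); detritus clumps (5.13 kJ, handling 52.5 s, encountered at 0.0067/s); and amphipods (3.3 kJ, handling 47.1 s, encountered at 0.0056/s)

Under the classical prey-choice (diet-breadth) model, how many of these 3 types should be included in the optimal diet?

Profitabilities (E/h, kJ/s): barnacles 0.128, detritus clumps 0.0977, amphipods 0.0701. Add prey in this order while the next type's profitability exceeds the intake rate on those already taken.
Rate on top 1: 0.02538. detritus clumps: 0.0977 > 0.02538 → include.
Rate on top 2: 0.04128. amphipods: 0.0701 > 0.04128 → include.
Optimal diet: barnacles, detritus clumps, amphipods — 3 of 3 types.

3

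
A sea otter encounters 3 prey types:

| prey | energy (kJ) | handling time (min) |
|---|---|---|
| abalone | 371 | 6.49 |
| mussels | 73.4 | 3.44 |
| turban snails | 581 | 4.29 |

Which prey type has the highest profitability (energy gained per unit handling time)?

turban snails

Profitability E/h (kJ/min): abalone = 371/6.49 = 57.2, mussels = 73.4/3.44 = 21.3, turban snails = 581/4.29 = 135.
Ranked: turban snails > abalone > mussels.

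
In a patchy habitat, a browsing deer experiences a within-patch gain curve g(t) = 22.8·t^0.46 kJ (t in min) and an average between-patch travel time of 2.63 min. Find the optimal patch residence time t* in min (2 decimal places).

2.24 min

Maximise g(t)/(T+t): set derivative to zero → g'(t)(T+t) = g(t).
g'(t) = 0.46·22.8·t^-0.54. Setting 0.46·22.8·t^-0.54 = 22.8·t^0.46/(2.63+t) gives 0.46(2.63+t) = t, so 0.54·t = 0.46×2.63.
t* = 0.46×2.63/0.54 = 2.24 min.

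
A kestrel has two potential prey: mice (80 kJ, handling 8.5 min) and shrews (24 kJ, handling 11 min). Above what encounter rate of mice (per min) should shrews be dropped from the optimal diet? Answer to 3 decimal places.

0.036 per min

At the threshold, the rate on mice alone equals the profitability of shrews: λ·80/(1 + λ·8.5) = 24/11 = 2.182.
Rearranging, λ(80 − 2.182×8.5) = 2.182, so λ = 2.182/61.45 = 0.0355 per min.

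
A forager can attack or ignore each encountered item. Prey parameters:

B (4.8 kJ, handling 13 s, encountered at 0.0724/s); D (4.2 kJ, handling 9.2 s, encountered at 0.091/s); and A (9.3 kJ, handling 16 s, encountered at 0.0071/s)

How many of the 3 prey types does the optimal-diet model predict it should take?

3

E/h in descending order: A 0.581, D 0.457, B 0.369 kJ/s. The optimal diet is the largest prefix of this list for which every included type satisfies E_i/h_i > R on the types above it.
Rate on top 1: 0.05929. D: 0.457 > 0.05929 → include.
Rate on top 2: 0.2298. B: 0.369 > 0.2298 → include.
Optimal diet: A, D, B — 3 of 3 types.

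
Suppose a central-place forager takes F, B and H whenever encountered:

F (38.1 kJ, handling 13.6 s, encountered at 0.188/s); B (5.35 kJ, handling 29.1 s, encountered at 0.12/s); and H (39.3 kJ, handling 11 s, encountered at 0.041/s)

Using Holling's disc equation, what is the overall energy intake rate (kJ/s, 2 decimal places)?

Energy encountered per unit search time: 0.188×38.1 + 0.12×5.35 + 0.041×39.3 = 9.416 kJ/s.
Handling time per unit search time: 0.188×13.6 + 0.12×29.1 + 0.041×11 = 6.5.
Rate = 9.416/(1 + 6.5) = 1.256 kJ/s.

1.26 kJ/s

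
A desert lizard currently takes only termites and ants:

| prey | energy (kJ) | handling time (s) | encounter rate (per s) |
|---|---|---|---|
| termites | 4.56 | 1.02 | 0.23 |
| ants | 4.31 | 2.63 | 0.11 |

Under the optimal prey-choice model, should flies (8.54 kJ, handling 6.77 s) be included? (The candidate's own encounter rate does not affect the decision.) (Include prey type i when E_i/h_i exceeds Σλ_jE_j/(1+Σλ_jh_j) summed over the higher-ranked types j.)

On termites and ants alone, R = ΣλE/(1+Σλh) = 1.523/1.524 = 0.9993 kJ/s.
flies: E/h = 8.54/6.77 = 1.261 kJ/s.
1.261 > 0.9993, so adding flies raises the average — include it.

Yes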